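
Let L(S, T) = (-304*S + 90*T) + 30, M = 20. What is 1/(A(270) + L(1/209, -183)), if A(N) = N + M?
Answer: -11/177666 ≈ -6.1914e-5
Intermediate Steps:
L(S, T) = 30 - 304*S + 90*T
A(N) = 20 + N (A(N) = N + 20 = 20 + N)
1/(A(270) + L(1/209, -183)) = 1/((20 + 270) + (30 - 304/209 + 90*(-183))) = 1/(290 + (30 - 304*1/209 - 16470)) = 1/(290 + (30 - 16/11 - 16470)) = 1/(290 - 180856/11) = 1/(-177666/11) = -11/177666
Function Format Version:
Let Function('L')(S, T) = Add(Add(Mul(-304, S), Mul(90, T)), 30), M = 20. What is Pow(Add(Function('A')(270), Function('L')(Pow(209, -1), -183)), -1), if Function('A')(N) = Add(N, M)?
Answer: Rational(-11, 177666) ≈ -6.1914e-5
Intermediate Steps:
Function('L')(S, T) = Add(30, Mul(-304, S), Mul(90, T))
Function('A')(N) = Add(20, N) (Function('A')(N) = Add(N, 20) = Add(20, N))
Pow(Add(Function('A')(270), Function('L')(Pow(209, -1), -183)), -1) = Pow(Add(Add(20, 270), Add(30, Mul(-304, Pow(209, -1)), Mul(90, -183))), -1) = Pow(Add(290, Add(30, Mul(-304, Rational(1, 209)), -16470)), -1) = Pow(Add(290, Add(30, Rational(-16, 11), -16470)), -1) = Pow(Add(290, Rational(-180856, 11)), -1) = Pow(Rational(-177666, 11), -1) = Rational(-11, 177666)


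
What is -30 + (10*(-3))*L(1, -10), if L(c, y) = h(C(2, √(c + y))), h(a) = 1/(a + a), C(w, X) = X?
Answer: -30 + 5*I ≈ -30.0 + 5.0*I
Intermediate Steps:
h(a) = 1/(2*a)
L(c, y) = 1/(2*√(c + y)) (L(c, y) = 1/(2*(√(c + y))) = 1/(2*√(c + y)))
-30 + (10*(-3))*L(1, -10) = -30 + (10*(-3))*(1/(2*√(1 - 10))) = -30 - 15/√(-9) = -30 - 15*(-I/3) = -30 - (-5)*I = -30 + 5*I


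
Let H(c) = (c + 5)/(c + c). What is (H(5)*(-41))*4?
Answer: -164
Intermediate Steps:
H(c) = (5 + c)/(2*c) (H(c) = (5 + c)/((2*c)) = (5 + c)*(1/(2*c)) = (5 + c)/(2*c))
(H(5)*(-41))*4 = (((½)*(5 + 5)/5)*(-41))*4 = (((½)*(⅕)*10)*(-41))*4 = (1*(-41))*4 = -41*4 = -164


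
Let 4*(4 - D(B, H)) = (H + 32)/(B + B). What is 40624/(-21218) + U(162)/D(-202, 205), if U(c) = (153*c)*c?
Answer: 68839293905096/71090909 ≈ 9.6833e+5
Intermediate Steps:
U(c) = 153*c²
D(B, H) = 4 - (32 + H)/(8*B) (D(B, H) = 4 - (H + 32)/(4*(B + B)) = 4 - (32 + H)/(4*(2*B)) = 4 - (32 + H)*1/(2*B)/4 = 4 - (32 + H)/(8*B))
40624/(-21218) + U(162)/D(-202, 205) = 40624/(-21218) + (153*162²)/(((⅛)*(-32 - 1*205 + 32*(-202))/(-202))) = 40624*(-1/21218) + (153*26244)/(((⅛)*(-1/202)*(-32 - 205 - 6464))) = -20312/10609 + 4015332/(((⅛)*(-1/202)*(-6701))) = -20312/10609 + 4015332/(6701/1616) = -20312/10609 + 4015332*(1616/6701) = -20312/10609 + 6488776512/6701 = 68839293905096/71090909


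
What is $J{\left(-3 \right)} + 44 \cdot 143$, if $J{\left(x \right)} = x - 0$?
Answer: $6289$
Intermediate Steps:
$J{\left(x \right)} = x$ ($J{\left(x \right)} = x + 0 = x$)
$J{\left(-3 \right)} + 44 \cdot 143 = -3 + 44 \cdot 143 = -3 + 6292 = 6289$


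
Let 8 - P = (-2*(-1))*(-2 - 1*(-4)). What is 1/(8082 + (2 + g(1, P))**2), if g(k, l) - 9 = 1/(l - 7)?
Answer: 9/73762 ≈ 0.00012201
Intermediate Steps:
P = 4 (P = 8 - (-2*(-1))*(-2 - 1*(-4)) = 8 - 2*(-2 + 4) = 8 - 2*2 = 8 - 1*4 = 8 - 4 = 4)
g(k, l) = 9 + 1/(-7 + l) (g(k, l) = 9 + 1/(l - 7) = 9 + 1/(-7 + l))
1/(8082 + (2 + g(1, P))**2) = 1/(8082 + (2 + (-62 + 9*4)/(-7 + 4))**2) = 1/(8082 + (2 + (-62 + 36)/(-3))**2) = 1/(8082 + (2 - 1/3*(-26))**2) = 1/(8082 + (2 + 26/3)**2) = 1/(8082 + (32/3)**2) = 1/(8082 + 1024/9) = 1/(73762/9) = 9/73762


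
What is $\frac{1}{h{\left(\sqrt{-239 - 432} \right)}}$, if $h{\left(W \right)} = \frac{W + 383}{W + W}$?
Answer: $\frac{2 \sqrt{671}}{\sqrt{671} - 383 i} \approx 0.0091069 + 0.13465 i$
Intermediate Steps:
$h{\left(W \right)} = \frac{383 + W}{2 W}$
$\frac{1}{h{\left(\sqrt{-239 - 432} \right)}} = \frac{1}{\frac{1}{2} \frac{1}{\sqrt{-239 - 432}} \left(383 + \sqrt{-239 - 432}\right)} = \frac{1}{\frac{1}{2} \frac{1}{\sqrt{-671}} \left(383 + \sqrt{-671}\right)} = \frac{1}{\frac{1}{2} \frac{1}{i \sqrt{671}} \left(383 + i \sqrt{671}\right)} = \frac{1}{\frac{1}{2} \left(- \frac{i \sqrt{671}}{671}\right) \left(383 + i \sqrt{671}\right)} = \frac{1}{\left(- \frac{1}{1342}\right) i \sqrt{671} \left(383 + i \sqrt{671}\right)} = \frac{2 i \sqrt{671}}{383 + i \sqrt{671}}$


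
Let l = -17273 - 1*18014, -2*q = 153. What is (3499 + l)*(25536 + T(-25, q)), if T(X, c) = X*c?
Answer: -872532918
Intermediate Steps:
q = -153/2 (q = -1/2*153 = -153/2 ≈ -76.500)
l = -35287 (l = -17273 - 18014 = -35287)
(3499 + l)*(25536 + T(-25, q)) = (3499 - 35287)*(25536 - 25*(-153/2)) = -31788*(25536 + 3825/2) = -31788*54897/2 = -872532918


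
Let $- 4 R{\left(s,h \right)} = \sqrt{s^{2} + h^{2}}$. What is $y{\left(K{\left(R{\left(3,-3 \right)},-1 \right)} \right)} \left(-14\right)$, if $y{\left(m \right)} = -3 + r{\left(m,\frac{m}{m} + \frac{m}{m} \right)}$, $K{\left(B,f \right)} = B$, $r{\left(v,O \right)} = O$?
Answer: $14$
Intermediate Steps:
$R{\left(s,h \right)} = - \frac{\sqrt{h^{2} + s^{2}}}{4}$ ($R{\left(s,h \right)} = - \frac{\sqrt{s^{2} + h^{2}}}{4} = - \frac{\sqrt{h^{2} + s^{2}}}{4}$)
$y{\left(m \right)} = -1$ ($y{\left(m \right)} = -3 + \left(\frac{m}{m} + \frac{m}{m}\right) = -3 + \left(1 + 1\right) = -3 + 2 = -1$)
$y{\left(K{\left(R{\left(3,-3 \right)},-1 \right)} \right)} \left(-14\right) = \left(-1\right) \left(-14\right) = 14$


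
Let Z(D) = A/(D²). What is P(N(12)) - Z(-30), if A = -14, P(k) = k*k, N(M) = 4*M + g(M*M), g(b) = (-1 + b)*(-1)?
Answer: 4061257/450 ≈ 9025.0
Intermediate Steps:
g(b) = 1 - b
N(M) = 1 - M² + 4*M (N(M) = 4*M + (1 - M*M) = 4*M + (1 - M²) = 1 - M² + 4*M)
P(k) = k²
Z(D) = -14/D²
P(N(12)) - Z(-30) = (1 - 1*12² + 4*12)² - (-14)/(-30)² = (1 - 1*144 + 48)² - (-14)/900 = (1 - 144 + 48)² - 1*(-7/450) = (-95)² + 7/450 = 9025 + 7/450 = 4061257/450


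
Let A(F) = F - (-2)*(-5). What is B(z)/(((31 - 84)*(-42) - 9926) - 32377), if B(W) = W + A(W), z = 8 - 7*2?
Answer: 22/40077 ≈ 0.00054894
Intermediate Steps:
A(F) = -10 + F (A(F) = F - 1*10 = F - 10 = -10 + F)
z = -6 (z = 8 - 14 = -6)
B(W) = -10 + 2*W (B(W) = W + (-10 + W) = -10 + 2*W)
B(z)/(((31 - 84)*(-42) - 9926) - 32377) = (-10 + 2*(-6))/(((31 - 84)*(-42) - 9926) - 32377) = (-10 - 12)/((-53*(-42) - 9926) - 32377) = -22/((2226 - 9926) - 32377) = -22/(-7700 - 32377) = -22/(-40077) = -22*(-1/40077) = 22/40077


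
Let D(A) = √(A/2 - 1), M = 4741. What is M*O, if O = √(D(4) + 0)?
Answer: 4741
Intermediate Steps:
D(A) = √(-1 + A/2) (D(A) = √(A*(½) - 1) = √(A/2 - 1) = √(-1 + A/2))
O = 1 (O = √(√(-4 + 2*4)/2 + 0) = √(√(-4 + 8)/2 + 0) = √(√4/2 + 0) = √((½)*2 + 0) = √(1 + 0) = √1 = 1)
M*O = 4741*1 = 4741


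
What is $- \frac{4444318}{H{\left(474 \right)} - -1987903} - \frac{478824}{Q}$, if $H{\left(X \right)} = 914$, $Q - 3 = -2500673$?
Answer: $- \frac{5080739690926}{2486687503695} \approx -2.0432$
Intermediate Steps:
$Q = -2500670$ ($Q = 3 - 2500673 = -2500670$)
$- \frac{4444318}{H{\left(474 \right)} - -1987903} - \frac{478824}{Q} = - \frac{4444318}{914 - -1987903} - \frac{478824}{-2500670} = - \frac{4444318}{914 + 1987903} - - \frac{239412}{1250335} = - \frac{4444318}{1988817} + \frac{239412}{1250335} = - \frac{5080739690926}{2486687503695}$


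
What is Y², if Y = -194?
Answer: 37636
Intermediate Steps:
Y² = (-194)² = 37636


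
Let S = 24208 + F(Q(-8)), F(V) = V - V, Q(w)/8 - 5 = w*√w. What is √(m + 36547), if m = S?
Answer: √60755 ≈ 246.49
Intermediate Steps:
Q(w) = 40 + 8*w^(3/2) (Q(w) = 40 + 8*(w*√w) = 40 + 8*w^(3/2))
F(V) = 0
S = 24208 (S = 24208 + 0 = 24208)
m = 24208
√(m + 36547) = √(24208 + 36547) = √60755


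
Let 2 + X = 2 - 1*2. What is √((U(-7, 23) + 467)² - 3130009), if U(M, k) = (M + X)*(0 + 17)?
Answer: 11*I*√25053 ≈ 1741.1*I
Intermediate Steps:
X = -2 (X = -2 + (2 - 1*2) = -2 + (2 - 2) = -2 + 0 = -2)
U(M, k) = -34 + 17*M (U(M, k) = (M - 2)*(0 + 17) = (-2 + M)*17 = -34 + 17*M)
√((U(-7, 23) + 467)² - 3130009) = √(((-34 + 17*(-7)) + 467)² - 3130009) = √(((-34 - 119) + 467)² - 3130009) = √((-153 + 467)² - 3130009) = √(314² - 3130009) = √(98596 - 3130009) = √(-3031413) = 11*I*√25053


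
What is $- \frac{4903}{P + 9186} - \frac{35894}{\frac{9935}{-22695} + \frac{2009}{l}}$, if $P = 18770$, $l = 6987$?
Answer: $\frac{311994778455649}{1305796804} \approx 2.3893 \cdot 10^{5}$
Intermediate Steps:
$- \frac{4903}{P + 9186} - \frac{35894}{\frac{9935}{-22695} + \frac{2009}{l}} = - \frac{4903}{18770 + 9186} - \frac{35894}{\frac{9935}{-22695} + \frac{2009}{6987}} = - \frac{4903}{27956} - \frac{35894}{9935 \left(- \frac{1}{22695}\right) + 2009 \cdot \frac{1}{6987}} = \left(-4903\right) \frac{1}{27956} - \frac{35894}{- \frac{1987}{4539} + \frac{2009}{6987}} = - \frac{4903}{27956} - \frac{35894}{- \frac{93418}{621843}} = - \frac{4903}{27956} - - \frac{11160216321}{46709} = - \frac{4903}{27956} + \frac{11160216321}{46709} = \frac{311994778455649}{1305796804}$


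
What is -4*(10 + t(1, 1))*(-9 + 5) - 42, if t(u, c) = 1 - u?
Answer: 118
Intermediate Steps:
-4*(10 + t(1, 1))*(-9 + 5) - 42 = -4*(10 + (1 - 1*1))*(-9 + 5) - 42 = -4*(10 + (1 - 1))*(-4) - 42 = -4*(10 + 0)*(-4) - 42 = -40*(-4) - 42 = -4*(-40) - 42 = 160 - 42 = 118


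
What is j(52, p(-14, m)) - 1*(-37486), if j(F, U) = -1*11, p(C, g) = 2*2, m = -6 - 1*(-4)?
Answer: 37475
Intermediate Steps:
m = -2 (m = -6 + 4 = -2)
p(C, g) = 4
j(F, U) = -11
j(52, p(-14, m)) - 1*(-37486) = -11 - 1*(-37486) = -11 + 37486 = 37475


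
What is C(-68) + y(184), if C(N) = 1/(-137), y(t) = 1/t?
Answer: -47/25208 ≈ -0.0018645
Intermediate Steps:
C(N) = -1/137
C(-68) + y(184) = -1/137 + 1/184 = -47/25208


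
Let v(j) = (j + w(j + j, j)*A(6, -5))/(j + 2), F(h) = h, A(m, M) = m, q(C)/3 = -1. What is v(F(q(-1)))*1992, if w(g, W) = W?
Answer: 41832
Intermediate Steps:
q(C) = -3 (q(C) = 3*(-1) = -3)
v(j) = 7*j/(2 + j) (v(j) = (j + j*6)/(j + 2) = (j + 6*j)/(2 + j) = (7*j)/(2 + j) = 7*j/(2 + j))
v(F(q(-1)))*1992 = (7*(-3)/(2 - 3))*1992 = (7*(-3)/(-1))*1992 = (7*(-3)*(-1))*1992 = 21*1992 = 41832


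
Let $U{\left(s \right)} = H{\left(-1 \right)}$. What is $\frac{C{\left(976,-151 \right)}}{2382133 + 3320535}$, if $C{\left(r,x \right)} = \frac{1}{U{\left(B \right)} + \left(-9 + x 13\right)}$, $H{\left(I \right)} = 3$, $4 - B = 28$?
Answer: $- \frac{1}{11228553292} \approx -8.9059 \cdot 10^{-11}$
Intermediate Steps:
$B = -24$ ($B = 4 - 28 = -24$)
$U{\left(s \right)} = 3$
$C{\left(r,x \right)} = \frac{1}{-6 + 13 x}$ ($C{\left(r,x \right)} = \frac{1}{3 + \left(-9 + x 13\right)} = \frac{1}{3 + \left(-9 + 13 x\right)} = \frac{1}{-6 + 13 x}$)
$\frac{C{\left(976,-151 \right)}}{2382133 + 3320535} = \frac{1}{\left(-6 + 13 \left(-151\right)\right) \left(2382133 + 3320535\right)} = \frac{1}{\left(-6 - 1963\right) 5702668} = \frac{1}{-1969} \cdot \frac{1}{5702668} = \left(- \frac{1}{1969}\right) \frac{1}{5702668} = - \frac{1}{11228553292}$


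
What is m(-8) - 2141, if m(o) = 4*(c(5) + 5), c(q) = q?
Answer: -2101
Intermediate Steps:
m(o) = 40 (m(o) = 4*(5 + 5) = 4*10 = 40)
m(-8) - 2141 = 40 - 2141 = -2101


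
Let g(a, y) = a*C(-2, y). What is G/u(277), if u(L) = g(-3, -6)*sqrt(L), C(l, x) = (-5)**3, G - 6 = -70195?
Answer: -70189*sqrt(277)/103875 ≈ -11.246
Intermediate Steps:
G = -70189 (G = 6 - 70195 = -70189)
C(l, x) = -125
g(a, y) = -125*a (g(a, y) = a*(-125) = -125*a)
u(L) = 375*sqrt(L) (u(L) = (-125*(-3))*sqrt(L) = 375*sqrt(L))
G/u(277) = -70189*sqrt(277)/103875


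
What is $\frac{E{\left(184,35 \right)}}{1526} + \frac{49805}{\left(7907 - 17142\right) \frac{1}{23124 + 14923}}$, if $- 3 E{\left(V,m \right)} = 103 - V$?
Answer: $- \frac{578332840973}{2818522} \approx -2.0519 \cdot 10^{5}$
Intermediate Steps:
$E{\left(V,m \right)} = - \frac{103}{3} + \frac{V}{3}$ ($E{\left(V,m \right)} = - \frac{103 - V}{3} = - \frac{103}{3} + \frac{V}{3}$)
$\frac{E{\left(184,35 \right)}}{1526} + \frac{49805}{\left(7907 - 17142\right) \frac{1}{23124 + 14923}} = \frac{- \frac{103}{3} + \frac{1}{3} \cdot 184}{1526} + \frac{49805}{\left(7907 - 17142\right) \frac{1}{23124 + 14923}} = \left(- \frac{103}{3} + \frac{184}{3}\right) \frac{1}{1526} + \frac{49805}{\left(-9235\right) \frac{1}{38047}} = 27 \cdot \frac{1}{1526} + \frac{49805}{\left(-9235\right) \frac{1}{38047}} = \frac{27}{1526} + \frac{49805}{- \frac{9235}{38047}} = \frac{27}{1526} + 49805 \left(- \frac{38047}{9235}\right) = \frac{27}{1526} - \frac{378986167}{1847} = - \frac{578332840973}{2818522}$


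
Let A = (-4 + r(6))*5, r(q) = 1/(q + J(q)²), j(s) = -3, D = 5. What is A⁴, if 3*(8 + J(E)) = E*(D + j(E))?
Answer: 35806100625/234256 ≈ 1.5285e+5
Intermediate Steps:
J(E) = -8 + 2*E/3 (J(E) = -8 + (E*(5 - 3))/3 = -8 + (E*2)/3 = -8 + (2*E)/3 = -8 + 2*E/3)
r(q) = 1/(q + (-8 + 2*q/3)²)
A = -435/22 (A = (-4 + 9/(4*(-12 + 6)² + 9*6))*5 = (-4 + 9/(4*(-6)² + 54))*5 = (-4 + 9/(4*36 + 54))*5 = (-4 + 9/(144 + 54))*5 = (-4 + 9/198)*5 = (-4 + 9*(1/198))*5 = (-4 + 1/22)*5 = -87/22*5 = -435/22 ≈ -19.773)
A⁴ = (-435/22)⁴ = 35806100625/234256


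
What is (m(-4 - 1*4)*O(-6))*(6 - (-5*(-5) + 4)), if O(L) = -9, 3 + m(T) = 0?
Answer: -621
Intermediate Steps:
m(T) = -3 (m(T) = -3 + 0 = -3)
(m(-4 - 1*4)*O(-6))*(6 - (-5*(-5) + 4)) = (-3*(-9))*(6 - (-5*(-5) + 4)) = 27*(6 - (25 + 4)) = 27*(6 - 1*29) = 27*(6 - 29) = 27*(-23) = -621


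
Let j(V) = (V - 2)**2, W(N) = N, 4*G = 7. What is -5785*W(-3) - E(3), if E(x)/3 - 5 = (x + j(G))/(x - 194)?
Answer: 52991187/3056 ≈ 17340.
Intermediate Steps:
G = 7/4 (G = (1/4)*7 = 7/4 ≈ 1.7500)
j(V) = (-2 + V)**2
E(x) = 15 + 3*(1/16 + x)/(-194 + x) (E(x) = 15 + 3*((x + (-2 + 7/4)**2)/(x - 194)) = 15 + 3*((x + (-1/4)**2)/(-194 + x)) = 15 + 3*((x + 1/16)/(-194 + x)) = 15 + 3*((1/16 + x)/(-194 + x)) = 15 + 3*(1/16 + x)/(-194 + x))
-5785*W(-3) - E(3) = -5785*(-3) - 9*(-5173 + 32*3)/(16*(-194 + 3)) = 17355 - 9*(-5173 + 96)/(16*(-191)) = 17355 - 9*(-1)*(-5077)/(16*191) = 17355 - 1*45693/3056 = 17355 - 45693/3056 = 52991187/3056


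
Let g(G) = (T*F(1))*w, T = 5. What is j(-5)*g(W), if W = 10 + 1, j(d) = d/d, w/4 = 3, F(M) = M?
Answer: 60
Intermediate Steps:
w = 12 (w = 4*3 = 12)
j(d) = 1
W = 11
g(G) = 60 (g(G) = (5*1)*12 = 5*12 = 60)
j(-5)*g(W) = 1*60 = 60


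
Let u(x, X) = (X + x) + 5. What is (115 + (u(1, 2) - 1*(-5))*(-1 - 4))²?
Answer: 2500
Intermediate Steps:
u(x, X) = 5 + X + x
(115 + (u(1, 2) - 1*(-5))*(-1 - 4))² = (115 + ((5 + 2 + 1) - 1*(-5))*(-1 - 4))² = (115 + (8 + 5)*(-5))² = (115 + 13*(-5))² = (115 - 65)² = 50² = 2500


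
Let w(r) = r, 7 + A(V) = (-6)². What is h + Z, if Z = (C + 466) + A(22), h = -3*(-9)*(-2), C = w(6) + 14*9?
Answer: 573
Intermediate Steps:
A(V) = 29 (A(V) = -7 + (-6)² = -7 + 36 = 29)
C = 132 (C = 6 + 14*9 = 6 + 126 = 132)
h = -54 (h = 27*(-2) = -54)
Z = 627 (Z = (132 + 466) + 29 = 598 + 29 = 627)
h + Z = -54 + 627 = 573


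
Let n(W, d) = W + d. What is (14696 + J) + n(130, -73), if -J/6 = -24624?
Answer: 162497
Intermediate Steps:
J = 147744 (J = -6*(-24624) = 147744)
(14696 + J) + n(130, -73) = (14696 + 147744) + (130 - 73) = 162440 + 57 = 162497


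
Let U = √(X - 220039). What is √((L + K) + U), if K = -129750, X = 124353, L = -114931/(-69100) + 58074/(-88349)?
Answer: √(-48357447683981222586479 + 372699981460728100*I*√95686)/610491590 ≈ 0.42938 + 360.21*I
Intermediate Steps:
L = 6141125519/6104915900 (L = -114931*(-1/69100) + 58074*(-1/88349) = 114931/69100 - 58074/88349 = 6141125519/6104915900 ≈ 1.0059)
U = I*√95686 (U = √(124353 - 220039) = √(-95686) = I*√95686 ≈ 309.33*I)
√((L + K) + U) = √((6141125519/6104915900 - 129750) + I*√95686) = √(-792106696899481/6104915900 + I*√95686)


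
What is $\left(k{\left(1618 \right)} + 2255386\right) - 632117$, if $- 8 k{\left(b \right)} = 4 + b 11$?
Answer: $\frac{6484175}{4} \approx 1.621 \cdot 10^{6}$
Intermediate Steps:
$k{\left(b \right)} = - \frac{1}{2} - \frac{11 b}{8}$ ($k{\left(b \right)} = - \frac{4 + b 11}{8} = - \frac{4 + 11 b}{8} = - \frac{1}{2} - \frac{11 b}{8}$)
$\left(k{\left(1618 \right)} + 2255386\right) - 632117 = \left(\left(- \frac{1}{2} - \frac{8899}{4}\right) + 2255386\right) - 632117 = \left(- \frac{8901}{4} + 2255386\right) - 632117 = \frac{9012643}{4} - 632117 = \frac{6484175}{4}$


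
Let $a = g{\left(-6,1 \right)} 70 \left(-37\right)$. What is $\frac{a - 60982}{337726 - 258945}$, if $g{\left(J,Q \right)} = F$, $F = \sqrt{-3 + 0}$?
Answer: $- \frac{60982}{78781} - \frac{2590 i \sqrt{3}}{78781} \approx -0.77407 - 0.056943 i$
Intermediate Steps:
$F = i \sqrt{3}$ ($F = \sqrt{-3} = i \sqrt{3} \approx 1.732 i$)
$g{\left(J,Q \right)} = i \sqrt{3}$
$a = - 2590 i \sqrt{3}$ ($a = i \sqrt{3} \cdot 70 \left(-37\right) = 70 i \sqrt{3} \left(-37\right) = - 2590 i \sqrt{3} \approx - 4486.0 i$)
$\frac{a - 60982}{337726 - 258945} = \frac{- 2590 i \sqrt{3} - 60982}{337726 - 258945} = \frac{-60982 - 2590 i \sqrt{3}}{78781} = \left(-60982 - 2590 i \sqrt{3}\right) \frac{1}{78781} = - \frac{60982}{78781} - \frac{2590 i \sqrt{3}}{78781}$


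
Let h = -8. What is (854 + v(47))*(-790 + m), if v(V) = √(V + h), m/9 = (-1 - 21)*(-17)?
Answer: 2199904 + 2576*√39 ≈ 2.2160e+6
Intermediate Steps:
m = 3366 (m = 9*((-1 - 21)*(-17)) = 9*(-22*(-17)) = 9*374 = 3366)
v(V) = √(-8 + V) (v(V) = √(V - 8) = √(-8 + V))
(854 + v(47))*(-790 + m) = (854 + √(-8 + 47))*(-790 + 3366) = (854 + √39)*2576 = 2199904 + 2576*√39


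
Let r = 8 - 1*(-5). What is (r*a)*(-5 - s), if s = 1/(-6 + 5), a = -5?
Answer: 260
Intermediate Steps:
s = -1 (s = 1/(-1) = -1)
r = 13 (r = 8 + 5 = 13)
(r*a)*(-5 - s) = (13*(-5))*(-5 - 1*(-1)) = -65*(-5 + 1) = -65*(-4) = 260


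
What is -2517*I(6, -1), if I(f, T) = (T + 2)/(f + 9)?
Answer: -839/5 ≈ -167.80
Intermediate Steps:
I(f, T) = (2 + T)/(9 + f)
-2517*I(6, -1) = -2517*(2 - 1)/(9 + 6) = -2517/15 = -839/5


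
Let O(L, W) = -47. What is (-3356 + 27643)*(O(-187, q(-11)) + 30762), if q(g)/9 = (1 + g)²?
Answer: 745975205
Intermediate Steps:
q(g) = 9*(1 + g)²
(-3356 + 27643)*(O(-187, q(-11)) + 30762) = (-3356 + 27643)*(-47 + 30762) = 24287*30715 = 745975205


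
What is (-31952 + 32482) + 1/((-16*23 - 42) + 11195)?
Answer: 5716051/10785 ≈ 530.00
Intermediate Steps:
(-31952 + 32482) + 1/((-16*23 - 42) + 11195) = 530 + 1/((-368 - 42) + 11195) = 530 + 1/(-410 + 11195) = 530 + 1/10785 = 5716051/10785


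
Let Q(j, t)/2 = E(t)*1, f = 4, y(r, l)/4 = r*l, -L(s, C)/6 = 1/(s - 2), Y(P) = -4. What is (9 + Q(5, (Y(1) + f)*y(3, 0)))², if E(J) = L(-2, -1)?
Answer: 144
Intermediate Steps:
L(s, C) = -6/(-2 + s) (L(s, C) = -6/(s - 2) = -6/(-2 + s))
E(J) = 3/2 (E(J) = -6/(-2 - 2) = -6/(-4) = -6*(-¼) = 3/2)
y(r, l) = 4*l*r (y(r, l) = 4*(r*l) = 4*(l*r) = 4*l*r)
Q(j, t) = 3 (Q(j, t) = 2*((3/2)*1) = 2*(3/2) = 3)
(9 + Q(5, (Y(1) + f)*y(3, 0)))² = (9 + 3)² = 12² = 144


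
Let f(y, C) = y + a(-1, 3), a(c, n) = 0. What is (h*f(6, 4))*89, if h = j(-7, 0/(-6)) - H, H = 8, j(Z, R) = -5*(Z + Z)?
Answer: 33108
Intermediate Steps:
j(Z, R) = -10*Z
f(y, C) = y (f(y, C) = y + 0 = y)
h = 62 (h = -10*(-7) - 1*8 = 70 - 8 = 62)
(h*f(6, 4))*89 = (62*6)*89 = 372*89 = 33108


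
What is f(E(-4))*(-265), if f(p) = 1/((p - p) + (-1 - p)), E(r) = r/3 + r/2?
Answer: -795/7 ≈ -113.57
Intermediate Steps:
E(r) = 5*r/6 (E(r) = r*(⅓) + r*(½) = r/3 + r/2 = 5*r/6)
f(p) = 1/(-1 - p) (f(p) = 1/(0 + (-1 - p)) = 1/(-1 - p))
f(E(-4))*(-265) = -1/(1 + (⅚)*(-4))*(-265) = -1/(1 - 10/3)*(-265) = -1/(-7/3)*(-265) = -1*(-3/7)*(-265) = (3/7)*(-265) = -795/7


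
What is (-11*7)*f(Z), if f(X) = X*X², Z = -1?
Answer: 77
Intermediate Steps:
f(X) = X³
(-11*7)*f(Z) = -11*7*(-1)³ = -77*(-1) = 77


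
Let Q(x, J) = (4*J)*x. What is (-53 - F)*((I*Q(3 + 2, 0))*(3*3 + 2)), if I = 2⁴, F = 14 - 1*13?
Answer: 0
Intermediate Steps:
F = 1 (F = 14 - 13 = 1)
Q(x, J) = 4*J*x
I = 16
(-53 - F)*((I*Q(3 + 2, 0))*(3*3 + 2)) = (-53 - 1*1)*((16*(4*0*(3 + 2)))*(3*3 + 2)) = (-53 - 1)*((16*(4*0*5))*(9 + 2)) = -54*16*0*11 = -0*11 = -54*0 = 0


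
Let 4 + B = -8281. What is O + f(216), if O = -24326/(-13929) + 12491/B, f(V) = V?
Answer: 24954335011/115401765 ≈ 216.24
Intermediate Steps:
B = -8285 (B = -4 - 8281 = -8285)
O = 27553771/115401765 (O = -24326/(-13929) + 12491/(-8285) = -24326*(-1/13929) + 12491*(-1/8285) = 24326/13929 - 12491/8285 = 27553771/115401765 ≈ 0.23876)
O + f(216) = 27553771/115401765 + 216 = 24954335011/115401765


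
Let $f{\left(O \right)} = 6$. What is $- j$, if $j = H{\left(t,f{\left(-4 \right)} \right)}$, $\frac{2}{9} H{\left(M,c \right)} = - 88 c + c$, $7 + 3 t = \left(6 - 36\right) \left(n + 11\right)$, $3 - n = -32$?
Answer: $2349$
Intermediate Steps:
$n = 35$ ($n = 3 - -32 = 3 + 32 = 35$)
$t = - \frac{1387}{3}$ ($t = - \frac{7}{3} + \frac{\left(6 - 36\right) \left(35 + 11\right)}{3} = - \frac{7}{3} + \frac{\left(6 - 36\right) 46}{3} = - \frac{7}{3} + \frac{\left(-30\right) 46}{3} = - \frac{7}{3} + \frac{1}{3} \left(-1380\right) = - \frac{7}{3} - 460 = - \frac{1387}{3} \approx -462.33$)
$H{\left(M,c \right)} = - \frac{783 c}{2}$ ($H{\left(M,c \right)} = \frac{9 \left(- 88 c + c\right)}{2} = \frac{9 \left(- 87 c\right)}{2} = - \frac{783 c}{2}$)
$j = -2349$ ($j = \left(- \frac{783}{2}\right) 6 = -2349$)
$- j = \left(-1\right) \left(-2349\right) = 2349$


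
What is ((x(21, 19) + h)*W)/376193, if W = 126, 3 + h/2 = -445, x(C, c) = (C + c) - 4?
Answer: -108360/376193 ≈ -0.28804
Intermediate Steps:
x(C, c) = -4 + C + c
h = -896 (h = -6 + 2*(-445) = -6 - 890 = -896)
((x(21, 19) + h)*W)/376193 = (((-4 + 21 + 19) - 896)*126)/376193 = ((36 - 896)*126)*(1/376193) = -860*126*(1/376193) = -108360*1/376193 = -108360/376193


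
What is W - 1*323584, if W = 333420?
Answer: 9836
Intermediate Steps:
W - 1*323584 = 333420 - 1*323584 = 333420 - 323584 = 9836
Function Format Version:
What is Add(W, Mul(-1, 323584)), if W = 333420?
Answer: 9836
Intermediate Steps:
Add(W, Mul(-1, 323584)) = Add(333420, Mul(-1, 323584)) = Add(333420, -323584) = 9836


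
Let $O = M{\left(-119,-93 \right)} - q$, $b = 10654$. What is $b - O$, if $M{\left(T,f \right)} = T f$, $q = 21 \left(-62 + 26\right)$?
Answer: $-1169$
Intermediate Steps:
$q = -756$ ($q = 21 \left(-36\right) = -756$)
$O = 11823$ ($O = \left(-119\right) \left(-93\right) - -756 = 11067 + 756 = 11823$)
$b - O = 10654 - 11823 = -1169$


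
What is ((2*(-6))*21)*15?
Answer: -3780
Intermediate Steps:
((2*(-6))*21)*15 = -12*21*15 = -252*15 = -3780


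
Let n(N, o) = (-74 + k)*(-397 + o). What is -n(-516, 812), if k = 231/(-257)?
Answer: 7988335/257 ≈ 31083.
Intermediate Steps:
k = -231/257 (k = 231*(-1/257) = -231/257 ≈ -0.89883)
n(N, o) = 7641853/257 - 19249*o/257 (n(N, o) = (-74 - 231/257)*(-397 + o) = -19249*(-397 + o)/257 = 7641853/257 - 19249*o/257)
-n(-516, 812) = -(7641853/257 - 19249/257*812) = -(7641853/257 - 15630188/257) = -1*(-7988335/257) = 7988335/257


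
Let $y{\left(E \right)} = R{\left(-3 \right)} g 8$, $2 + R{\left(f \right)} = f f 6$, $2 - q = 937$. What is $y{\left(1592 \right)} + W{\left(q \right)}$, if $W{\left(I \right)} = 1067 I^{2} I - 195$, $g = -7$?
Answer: $-872166203232$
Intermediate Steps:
$q = -935$ ($q = 2 - 937 = -935$)
$W{\left(I \right)} = -195 + 1067 I^{3}$ ($W{\left(I \right)} = 1067 I^{3} - 195 = -195 + 1067 I^{3}$)
$R{\left(f \right)} = -2 + 6 f^{2}$ ($R{\left(f \right)} = -2 + f f 6 = -2 + f^{2} \cdot 6 = -2 + 6 f^{2}$)
$y{\left(E \right)} = -2912$ ($y{\left(E \right)} = \left(-2 + 6 \left(-3\right)^{2}\right) \left(-7\right) 8 = \left(-2 + 6 \cdot 9\right) \left(-7\right) 8 = \left(-2 + 54\right) \left(-7\right) 8 = 52 \left(-7\right) 8 = \left(-364\right) 8 = -2912$)
$y{\left(1592 \right)} + W{\left(q \right)} = -2912 + \left(-195 + 1067 \left(-935\right)^{3}\right) = -2912 + \left(-195 + 1067 \left(-817400375\right)\right) = -2912 - 872166200320 = -872166203232$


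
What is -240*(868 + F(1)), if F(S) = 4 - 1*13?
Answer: -206160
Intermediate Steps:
F(S) = -9 (F(S) = 4 - 13 = -9)
-240*(868 + F(1)) = -240*(868 - 9) = -240*859 = -206160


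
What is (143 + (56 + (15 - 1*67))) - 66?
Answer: 81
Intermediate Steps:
(143 + (56 + (15 - 1*67))) - 66 = (143 + (56 + (15 - 67))) - 66 = (143 + (56 - 52)) - 66 = (143 + 4) - 66 = 147 - 66 = 81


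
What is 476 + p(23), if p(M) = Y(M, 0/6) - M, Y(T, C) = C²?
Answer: 453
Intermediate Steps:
p(M) = -M (p(M) = (0/6)² - M = (0*(⅙))² - M = 0² - M = 0 - M = -M)
476 + p(23) = 476 - 1*23 = 476 - 23 = 453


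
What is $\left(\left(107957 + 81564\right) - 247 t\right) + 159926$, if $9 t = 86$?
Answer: $\frac{3123781}{9} \approx 3.4709 \cdot 10^{5}$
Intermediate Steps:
$t = \frac{86}{9}$ ($t = \frac{1}{9} \cdot 86 = \frac{86}{9} \approx 9.5556$)
$\left(\left(107957 + 81564\right) - 247 t\right) + 159926 = \left(\left(107957 + 81564\right) - \frac{21242}{9}\right) + 159926 = \left(189521 - \frac{21242}{9}\right) + 159926 = \frac{1684447}{9} + 159926 = \frac{3123781}{9}$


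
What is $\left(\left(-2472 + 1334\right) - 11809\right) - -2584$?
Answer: $-10363$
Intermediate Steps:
$\left(\left(-2472 + 1334\right) - 11809\right) - -2584 = \left(-1138 - 11809\right) + 2584 = -12947 + 2584 = -10363$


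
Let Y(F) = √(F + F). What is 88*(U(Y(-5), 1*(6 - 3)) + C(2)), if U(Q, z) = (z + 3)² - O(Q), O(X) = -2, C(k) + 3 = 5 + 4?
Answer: 3872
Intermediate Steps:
C(k) = 6 (C(k) = -3 + (5 + 4) = -3 + 9 = 6)
Y(F) = √2*√F (Y(F) = √(2*F) = √2*√F)
U(Q, z) = 2 + (3 + z)² (U(Q, z) = (z + 3)² - 1*(-2) = (3 + z)² + 2 = 2 + (3 + z)²)
88*(U(Y(-5), 1*(6 - 3)) + C(2)) = 88*((2 + (3 + 1*(6 - 3))²) + 6) = 88*((2 + (3 + 1*3)²) + 6) = 88*((2 + (3 + 3)²) + 6) = 88*((2 + 6²) + 6) = 88*((2 + 36) + 6) = 88*(38 + 6) = 88*44 = 3872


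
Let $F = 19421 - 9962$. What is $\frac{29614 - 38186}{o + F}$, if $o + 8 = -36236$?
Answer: $\frac{8572}{26785} \approx 0.32003$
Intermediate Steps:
$o = -36244$ ($o = -8 - 36236 = -36244$)
$F = 9459$ ($F = 19421 - 9962 = 9459$)
$\frac{29614 - 38186}{o + F} = \frac{29614 - 38186}{-36244 + 9459} = - \frac{8572}{-26785} = \left(-8572\right) \left(- \frac{1}{26785}\right) = \frac{8572}{26785}$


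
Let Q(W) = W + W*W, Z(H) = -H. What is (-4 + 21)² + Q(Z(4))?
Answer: 301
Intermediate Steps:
Q(W) = W + W²
(-4 + 21)² + Q(Z(4)) = (-4 + 21)² + (-1*4)*(1 - 1*4) = 17² - 4*(1 - 4) = 289 - 4*(-3) = 289 + 12 = 301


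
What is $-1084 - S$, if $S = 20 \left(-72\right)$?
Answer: $356$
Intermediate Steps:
$S = -1440$
$-1084 - S = -1084 - -1440 = -1084 + 1440 = 356$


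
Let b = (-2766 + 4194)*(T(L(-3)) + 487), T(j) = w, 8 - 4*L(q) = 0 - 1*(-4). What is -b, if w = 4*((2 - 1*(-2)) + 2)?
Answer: -729708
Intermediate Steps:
L(q) = 1 (L(q) = 2 - (0 - 1*(-4))/4 = 2 - (0 + 4)/4 = 2 - 1/4*4 = 2 - 1 = 1)
w = 24 (w = 4*((2 + 2) + 2) = 4*(4 + 2) = 4*6 = 24)
T(j) = 24
b = 729708 (b = (-2766 + 4194)*(24 + 487) = 1428*511 = 729708)
-b = -1*729708 = -729708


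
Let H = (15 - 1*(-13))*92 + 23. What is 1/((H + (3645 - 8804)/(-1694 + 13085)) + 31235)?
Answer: 11391/385397935 ≈ 2.9556e-5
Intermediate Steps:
H = 2599 (H = (15 + 13)*92 + 23 = 28*92 + 23 = 2576 + 23 = 2599)
1/((H + (3645 - 8804)/(-1694 + 13085)) + 31235) = 1/((2599 + (3645 - 8804)/(-1694 + 13085)) + 31235) = 1/((2599 - 5159/11391) + 31235) = 1/(29600050/11391 + 31235) = 1/(385397935/11391) = 11391/385397935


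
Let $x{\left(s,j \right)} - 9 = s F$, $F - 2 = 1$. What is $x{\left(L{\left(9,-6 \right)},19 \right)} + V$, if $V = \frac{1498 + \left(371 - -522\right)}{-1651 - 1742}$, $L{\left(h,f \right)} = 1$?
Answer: $\frac{12775}{1131} \approx 11.295$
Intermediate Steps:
$F = 3$ ($F = 2 + 1 = 3$)
$x{\left(s,j \right)} = 9 + 3 s$ ($x{\left(s,j \right)} = 9 + s 3 = 9 + 3 s$)
$V = - \frac{797}{1131}$ ($V = \frac{1498 + \left(371 + 522\right)}{-3393} = \left(1498 + 893\right) \left(- \frac{1}{3393}\right) = 2391 \left(- \frac{1}{3393}\right) = - \frac{797}{1131} \approx -0.70469$)
$x{\left(L{\left(9,-6 \right)},19 \right)} + V = \left(9 + 3 \cdot 1\right) - \frac{797}{1131} = \left(9 + 3\right) - \frac{797}{1131} = 12 - \frac{797}{1131} = \frac{12775}{1131}$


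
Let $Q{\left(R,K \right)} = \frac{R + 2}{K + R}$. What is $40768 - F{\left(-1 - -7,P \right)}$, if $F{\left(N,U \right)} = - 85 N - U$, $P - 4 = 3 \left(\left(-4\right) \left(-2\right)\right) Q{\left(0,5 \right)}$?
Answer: $\frac{206458}{5} \approx 41292.0$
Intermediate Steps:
$Q{\left(R,K \right)} = \frac{2 + R}{K + R}$
$P = \frac{68}{5}$ ($P = 4 + 3 \left(\left(-4\right) \left(-2\right)\right) \frac{2 + 0}{5 + 0} = 4 + 3 \cdot 8 \cdot \frac{1}{5} \cdot 2 = 4 + 24 \cdot \frac{1}{5} \cdot 2 = 4 + 24 \cdot \frac{2}{5} = 4 + \frac{48}{5} = \frac{68}{5} \approx 13.6$)
$F{\left(N,U \right)} = - U - 85 N$
$40768 - F{\left(-1 - -7,P \right)} = 40768 - \left(\left(-1\right) \frac{68}{5} - 85 \left(-1 - -7\right)\right) = 40768 - \left(- \frac{68}{5} - 85 \left(-1 + 7\right)\right) = 40768 - \left(- \frac{68}{5} - 510\right) = 40768 - - \frac{2618}{5} = 40768 + \frac{2618}{5} = \frac{206458}{5}$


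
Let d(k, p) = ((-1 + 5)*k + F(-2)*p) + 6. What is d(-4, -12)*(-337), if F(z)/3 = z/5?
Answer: -7414/5 ≈ -1482.8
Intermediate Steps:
F(z) = 3*z/5 (F(z) = 3*(z/5) = 3*z/5)
d(k, p) = 6 + 4*k - 6*p/5 (d(k, p) = ((-1 + 5)*k + ((3/5)*(-2))*p) + 6 = (4*k - 6*p/5) + 6 = 6 + 4*k - 6*p/5)
d(-4, -12)*(-337) = (6 + 4*(-4) - 6/5*(-12))*(-337) = (6 - 16 + 72/5)*(-337) = (22/5)*(-337) = -7414/5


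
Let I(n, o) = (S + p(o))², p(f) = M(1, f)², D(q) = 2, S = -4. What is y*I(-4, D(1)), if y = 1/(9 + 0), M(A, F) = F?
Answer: 0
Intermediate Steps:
p(f) = f²
I(n, o) = (-4 + o²)²
y = ⅑ (y = 1/9 = ⅑ ≈ 0.11111)
y*I(-4, D(1)) = (-4 + 2²)²/9 = (-4 + 4)²/9 = (⅑)*0² = (⅑)*0 = 0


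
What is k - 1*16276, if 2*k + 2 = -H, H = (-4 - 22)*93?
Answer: -15068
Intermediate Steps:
H = -2418 (H = -26*93 = -2418)
k = 1208 (k = -1 + (-1*(-2418))/2 = -1 + (½)*2418 = -1 + 1209 = 1208)
k - 1*16276 = 1208 - 1*16276 = 1208 - 16276 = -15068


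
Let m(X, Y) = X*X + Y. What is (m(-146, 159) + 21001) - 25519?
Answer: 16957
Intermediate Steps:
m(X, Y) = Y + X**2 (m(X, Y) = X**2 + Y = Y + X**2)
(m(-146, 159) + 21001) - 25519 = ((159 + (-146)**2) + 21001) - 25519 = ((159 + 21316) + 21001) - 25519 = (21475 + 21001) - 25519 = 42476 - 25519 = 16957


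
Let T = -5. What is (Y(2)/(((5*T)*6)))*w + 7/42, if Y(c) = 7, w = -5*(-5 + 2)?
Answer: -8/15 ≈ -0.53333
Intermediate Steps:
w = 15 (w = -5*(-3) = 15)
(Y(2)/(((5*T)*6)))*w + 7/42 = (7/(((5*(-5))*6)))*15 + 7/42 = (7/((-25*6)))*15 + 7*(1/42) = (7/(-150))*15 + 1/6 = (7*(-1/150))*15 + 1/6 = -7/150*15 + 1/6 = -7/10 + 1/6 = -8/15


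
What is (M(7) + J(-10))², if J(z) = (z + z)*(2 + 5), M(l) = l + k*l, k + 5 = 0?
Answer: 28224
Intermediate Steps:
k = -5 (k = -5 + 0 = -5)
M(l) = -4*l (M(l) = l - 5*l = -4*l)
J(z) = 14*z (J(z) = (2*z)*7 = 14*z)
(M(7) + J(-10))² = (-4*7 + 14*(-10))² = (-28 - 140)² = (-168)² = 28224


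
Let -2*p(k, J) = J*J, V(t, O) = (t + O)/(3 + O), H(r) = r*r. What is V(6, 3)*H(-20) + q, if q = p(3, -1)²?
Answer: 2401/4 ≈ 600.25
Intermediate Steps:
H(r) = r²
V(t, O) = (O + t)/(3 + O)
p(k, J) = -J²/2 (p(k, J) = -J*J/2 = -J²/2)
q = ¼ (q = (-½*(-1)²)² = (-½*1)² = (-½)² = ¼ ≈ 0.25000)
V(6, 3)*H(-20) + q = ((3 + 6)/(3 + 3))*(-20)² + ¼ = (9/6)*400 + ¼ = ((⅙)*9)*400 + ¼ = (3/2)*400 + ¼ = 600 + ¼ = 2401/4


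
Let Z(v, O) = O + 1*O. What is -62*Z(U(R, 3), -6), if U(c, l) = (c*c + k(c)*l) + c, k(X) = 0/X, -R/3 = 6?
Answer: 744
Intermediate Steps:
R = -18 (R = -3*6 = -18)
k(X) = 0
U(c, l) = c + c² (U(c, l) = (c*c + 0*l) + c = (c² + 0) + c = c² + c = c + c²)
Z(v, O) = 2*O (Z(v, O) = O + O = 2*O)
-62*Z(U(R, 3), -6) = -124*(-6) = -62*(-12) = 744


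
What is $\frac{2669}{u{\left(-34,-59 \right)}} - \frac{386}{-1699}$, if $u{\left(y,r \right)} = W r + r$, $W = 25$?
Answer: $- \frac{3942507}{2606266} \approx -1.5127$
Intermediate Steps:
$u{\left(y,r \right)} = 26 r$ ($u{\left(y,r \right)} = 25 r + r = 26 r$)
$\frac{2669}{u{\left(-34,-59 \right)}} - \frac{386}{-1699} = \frac{2669}{26 \left(-59\right)} - \frac{386}{-1699} = \frac{2669}{-1534} - - \frac{386}{1699} = 2669 \left(- \frac{1}{1534}\right) + \frac{386}{1699} = - \frac{2669}{1534} + \frac{386}{1699} = - \frac{3942507}{2606266}$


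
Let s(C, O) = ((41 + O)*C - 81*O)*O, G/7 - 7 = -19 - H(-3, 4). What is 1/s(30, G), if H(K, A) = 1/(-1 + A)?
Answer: -3/1458947 ≈ -2.0563e-6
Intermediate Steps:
G = -259/3 (G = 49 + 7*(-19 - 1/(-1 + 4)) = 49 + 7*(-19 - 1/3) = 49 + 7*(-58/3) = 49 - 406/3 = -259/3 ≈ -86.333)
s(C, O) = O*(-81*O + C*(41 + O)) (s(C, O) = (C*(41 + O) - 81*O)*O = (-81*O + C*(41 + O))*O = O*(-81*O + C*(41 + O)))
1/s(30, G) = 1/(-259*(-81*(-259/3) + 41*30 + 30*(-259/3))/3) = 1/(-259*(6993 + 1230 - 2590)/3) = 1/(-259/3*5633) = 1/(-1458947/3) = -3/1458947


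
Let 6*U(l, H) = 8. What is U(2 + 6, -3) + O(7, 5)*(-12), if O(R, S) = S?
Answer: -176/3 ≈ -58.667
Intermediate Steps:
U(l, H) = 4/3 (U(l, H) = (1/6)*8 = 4/3)
U(2 + 6, -3) + O(7, 5)*(-12) = 4/3 + 5*(-12) = 4/3 - 60 = -176/3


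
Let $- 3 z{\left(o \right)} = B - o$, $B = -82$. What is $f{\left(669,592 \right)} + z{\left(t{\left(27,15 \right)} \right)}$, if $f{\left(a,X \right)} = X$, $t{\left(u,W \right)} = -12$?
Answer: $\frac{1846}{3} \approx 615.33$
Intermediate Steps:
$z{\left(o \right)} = \frac{82}{3} + \frac{o}{3}$ ($z{\left(o \right)} = - \frac{-82 - o}{3} = \frac{82}{3} + \frac{o}{3}$)
$f{\left(669,592 \right)} + z{\left(t{\left(27,15 \right)} \right)} = 592 + \left(\frac{82}{3} + \frac{1}{3} \left(-12\right)\right) = 592 + \left(\frac{82}{3} - 4\right) = 592 + \frac{70}{3} = \frac{1846}{3}$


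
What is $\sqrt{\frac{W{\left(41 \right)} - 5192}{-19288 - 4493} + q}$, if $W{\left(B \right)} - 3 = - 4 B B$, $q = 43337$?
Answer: $\frac{\sqrt{2723212804990}}{7927} \approx 208.18$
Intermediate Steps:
$W{\left(B \right)} = 3 - 4 B^{2}$ ($W{\left(B \right)} = 3 + - 4 B B = 3 - 4 B^{2}$)
$\sqrt{\frac{W{\left(41 \right)} - 5192}{-19288 - 4493} + q} = \sqrt{\frac{\left(3 - 4 \cdot 41^{2}\right) - 5192}{-19288 - 4493} + 43337} = \sqrt{\frac{\left(3 - 6724\right) - 5192}{-23781} + 43337} = \sqrt{\left(\left(3 - 6724\right) - 5192\right) \left(- \frac{1}{23781}\right) + 43337} = \sqrt{\left(-6721 - 5192\right) \left(- \frac{1}{23781}\right) + 43337} = \sqrt{\left(-11913\right) \left(- \frac{1}{23781}\right) + 43337} = \sqrt{\frac{3971}{7927} + 43337} = \sqrt{\frac{343536370}{7927}} = \frac{\sqrt{2723212804990}}{7927}$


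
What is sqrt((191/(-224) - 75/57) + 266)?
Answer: 3*sqrt(33186958)/1064 ≈ 16.243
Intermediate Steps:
sqrt((191/(-224) - 75/57) + 266) = sqrt((191*(-1/224) - 75*1/57) + 266) = sqrt((-191/224 - 25/19) + 266) = sqrt(-9229/4256 + 266) = sqrt(1122867/4256) = 3*sqrt(33186958)/1064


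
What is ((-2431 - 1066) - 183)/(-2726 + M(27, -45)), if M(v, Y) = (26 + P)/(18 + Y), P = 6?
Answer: 49680/36817 ≈ 1.3494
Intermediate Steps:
M(v, Y) = 32/(18 + Y) (M(v, Y) = (26 + 6)/(18 + Y) = 32/(18 + Y))
((-2431 - 1066) - 183)/(-2726 + M(27, -45)) = ((-2431 - 1066) - 183)/(-2726 + 32/(18 - 45)) = (-3497 - 183)/(-2726 + 32/(-27)) = -3680/(-2726 + 32*(-1/27)) = -3680/(-2726 - 32/27) = -3680/(-73634/27) = -3680*(-27/73634) = 49680/36817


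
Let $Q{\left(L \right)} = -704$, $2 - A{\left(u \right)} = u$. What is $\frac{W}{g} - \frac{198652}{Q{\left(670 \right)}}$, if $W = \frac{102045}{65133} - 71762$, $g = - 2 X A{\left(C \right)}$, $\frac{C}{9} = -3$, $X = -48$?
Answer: $\frac{170474711945}{664877664} \approx 256.4$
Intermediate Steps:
$C = -27$ ($C = 9 \left(-3\right) = -27$)
$A{\left(u \right)} = 2 - u$
$g = 2784$ ($g = \left(-2\right) \left(-48\right) \left(2 - -27\right) = 96 \left(2 + 27\right) = 96 \cdot 29 = 2784$)
$W = - \frac{1557990767}{21711}$ ($W = 102045 \cdot \frac{1}{65133} - 71762 = \frac{34015}{21711} - 71762 = - \frac{1557990767}{21711} \approx -71760.0$)
$\frac{W}{g} - \frac{198652}{Q{\left(670 \right)}} = - \frac{1557990767}{21711 \cdot 2784} - \frac{198652}{-704} = \left(- \frac{1557990767}{21711}\right) \frac{1}{2784} - - \frac{49663}{176} = - \frac{1557990767}{60443424} + \frac{49663}{176} = \frac{170474711945}{664877664}$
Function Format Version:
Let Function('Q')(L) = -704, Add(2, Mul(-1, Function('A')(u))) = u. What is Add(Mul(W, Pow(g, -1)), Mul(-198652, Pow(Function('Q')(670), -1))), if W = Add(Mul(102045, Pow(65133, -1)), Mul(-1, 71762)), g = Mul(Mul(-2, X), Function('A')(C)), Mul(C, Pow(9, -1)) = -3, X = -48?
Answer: Rational(170474711945, 664877664) ≈ 256.40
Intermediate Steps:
C = -27 (C = Mul(9, -3) = -27)
Function('A')(u) = Add(2, Mul(-1, u))
g = 2784 (g = Mul(Mul(-2, -48), Add(2, Mul(-1, -27))) = Mul(96, Add(2, 27)) = Mul(96, 29) = 2784)
W = Rational(-1557990767, 21711) (W = Add(Mul(102045, Rational(1, 65133)), -71762) = Add(Rational(34015, 21711), -71762) = Rational(-1557990767, 21711) ≈ -71760.)
Add(Mul(W, Pow(g, -1)), Mul(-198652, Pow(Function('Q')(670), -1))) = Add(Mul(Rational(-1557990767, 21711), Pow(2784, -1)), Mul(-198652, Pow(-704, -1))) = Add(Mul(Rational(-1557990767, 21711), Rational(1, 2784)), Mul(-198652, Rational(-1, 704))) = Add(Rational(-1557990767, 60443424), Rational(49663, 176)) = Rational(170474711945, 664877664)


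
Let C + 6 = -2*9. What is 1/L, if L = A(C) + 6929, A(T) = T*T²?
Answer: -1/6895 ≈ -0.00014503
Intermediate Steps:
C = -24 (C = -6 - 2*9 = -6 - 18 = -24)
A(T) = T³
L = -6895 (L = (-24)³ + 6929 = -13824 + 6929 = -6895)
1/L = 1/(-6895) = -1/6895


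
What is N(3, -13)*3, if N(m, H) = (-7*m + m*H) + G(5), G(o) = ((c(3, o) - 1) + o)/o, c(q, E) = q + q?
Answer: -174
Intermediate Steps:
c(q, E) = 2*q
G(o) = (5 + o)/o (G(o) = ((2*3 - 1) + o)/o = ((6 - 1) + o)/o = (5 + o)/o)
N(m, H) = 2 - 7*m + H*m (N(m, H) = (-7*m + m*H) + (5 + 5)/5 = (-7*m + H*m) + (⅕)*10 = (-7*m + H*m) + 2 = 2 - 7*m + H*m)
N(3, -13)*3 = (2 - 7*3 - 13*3)*3 = (2 - 21 - 39)*3 = -58*3 = -174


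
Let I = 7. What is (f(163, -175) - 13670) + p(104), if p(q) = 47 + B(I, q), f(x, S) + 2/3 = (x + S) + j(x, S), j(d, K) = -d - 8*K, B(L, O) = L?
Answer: -37175/3 ≈ -12392.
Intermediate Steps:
f(x, S) = -⅔ - 7*S (f(x, S) = -⅔ + ((x + S) + (-x - 8*S)) = -⅔ + ((S + x) + (-x - 8*S)) = -⅔ - 7*S)
p(q) = 54 (p(q) = 47 + 7 = 54)
(f(163, -175) - 13670) + p(104) = ((-⅔ - 7*(-175)) - 13670) + 54 = ((-⅔ + 1225) - 13670) + 54 = (3673/3 - 13670) + 54 = -37337/3 + 54 = -37175/3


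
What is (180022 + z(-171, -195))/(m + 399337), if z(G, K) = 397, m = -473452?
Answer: -180419/74115 ≈ -2.4343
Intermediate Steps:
(180022 + z(-171, -195))/(m + 399337) = (180022 + 397)/(-473452 + 399337) = 180419/(-74115) = 180419*(-1/74115) = -180419/74115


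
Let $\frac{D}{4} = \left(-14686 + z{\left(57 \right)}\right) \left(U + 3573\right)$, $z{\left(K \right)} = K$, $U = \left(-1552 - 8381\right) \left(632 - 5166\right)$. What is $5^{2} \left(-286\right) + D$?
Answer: $-2635548651370$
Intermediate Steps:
$U = 45036222$ ($U = \left(-9933\right) \left(-4534\right) = 45036222$)
$D = -2635548644220$ ($D = 4 \left(-14686 + 57\right) \left(45036222 + 3573\right) = 4 \left(\left(-14629\right) 45039795\right) = 4 \left(-658887161055\right) = -2635548644220$)
$5^{2} \left(-286\right) + D = 5^{2} \left(-286\right) - 2635548644220 = 25 \left(-286\right) - 2635548644220 = -7150 - 2635548644220 = -2635548651370$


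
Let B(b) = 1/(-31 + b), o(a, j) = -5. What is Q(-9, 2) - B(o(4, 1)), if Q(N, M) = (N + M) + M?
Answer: -179/36 ≈ -4.9722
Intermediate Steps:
Q(N, M) = N + 2*M (Q(N, M) = (M + N) + M = N + 2*M)
Q(-9, 2) - B(o(4, 1)) = (-9 + 2*2) - 1/(-31 - 5) = (-9 + 4) - 1/(-36) = -5 - 1*(-1/36) = -5 + 1/36 = -179/36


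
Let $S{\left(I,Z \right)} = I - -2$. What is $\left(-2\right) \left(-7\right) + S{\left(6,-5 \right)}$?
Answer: $22$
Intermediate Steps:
$S{\left(I,Z \right)} = 2 + I$ ($S{\left(I,Z \right)} = I + 2 = 2 + I$)
$\left(-2\right) \left(-7\right) + S{\left(6,-5 \right)} = \left(-2\right) \left(-7\right) + \left(2 + 6\right) = 14 + 8 = 22$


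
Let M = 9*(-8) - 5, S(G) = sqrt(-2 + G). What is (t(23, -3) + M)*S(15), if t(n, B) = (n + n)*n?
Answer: 981*sqrt(13) ≈ 3537.0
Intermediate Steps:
M = -77 (M = -72 - 5 = -77)
t(n, B) = 2*n**2 (t(n, B) = (2*n)*n = 2*n**2)
(t(23, -3) + M)*S(15) = (2*23**2 - 77)*sqrt(-2 + 15) = (2*529 - 77)*sqrt(13) = (1058 - 77)*sqrt(13) = 981*sqrt(13)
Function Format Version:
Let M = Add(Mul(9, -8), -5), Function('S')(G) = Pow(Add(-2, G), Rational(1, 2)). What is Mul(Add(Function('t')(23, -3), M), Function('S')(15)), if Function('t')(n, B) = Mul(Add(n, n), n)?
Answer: Mul(981, Pow(13, Rational(1, 2))) ≈ 3537.0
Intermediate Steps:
M = -77 (M = Add(-72, -5) = -77)
Function('t')(n, B) = Mul(2, Pow(n, 2)) (Function('t')(n, B) = Mul(Mul(2, n), n) = Mul(2, Pow(n, 2)))
Mul(Add(Function('t')(23, -3), M), Function('S')(15)) = Mul(Add(Mul(2, Pow(23, 2)), -77), Pow(Add(-2, 15), Rational(1, 2))) = Mul(Add(Mul(2, 529), -77), Pow(13, Rational(1, 2))) = Mul(Add(1058, -77), Pow(13, Rational(1, 2))) = Mul(981, Pow(13, Rational(1, 2)))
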